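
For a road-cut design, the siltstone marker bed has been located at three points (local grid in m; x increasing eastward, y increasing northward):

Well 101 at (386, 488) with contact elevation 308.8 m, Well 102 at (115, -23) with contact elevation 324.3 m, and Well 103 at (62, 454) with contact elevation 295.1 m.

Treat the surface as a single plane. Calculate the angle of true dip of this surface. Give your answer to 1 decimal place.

4.2°

Let the plane be z = a·x + b·y + c.
Well 102−Well 101: −271a − 511b = 15.5;  Well 103−Well 101: −324a − 34b = −13.7.
Solving gives a = 0.04815, b = −0.05587.
Gradient magnitude |∇z| = √(a² + b²) = √(0.00232 + 0.00312) = 0.07375.
True dip = arctan(0.07375) = 4.2°, dipping toward NW (azimuth ≈ 319°).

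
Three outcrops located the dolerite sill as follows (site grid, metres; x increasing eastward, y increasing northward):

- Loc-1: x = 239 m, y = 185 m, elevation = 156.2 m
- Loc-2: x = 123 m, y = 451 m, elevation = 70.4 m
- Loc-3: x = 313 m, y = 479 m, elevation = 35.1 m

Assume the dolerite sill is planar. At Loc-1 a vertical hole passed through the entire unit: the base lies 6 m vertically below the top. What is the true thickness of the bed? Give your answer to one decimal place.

Two edge vectors: Loc-1→Loc-2 = (-116, 266, -85.8), Loc-1→Loc-3 = (74, 294, -121.1).
Normal n = (Loc-1→Loc-2) × (Loc-1→Loc-3) = (-6987.4, -20396.8, -53788).
So ∂z/∂x = −n_x/n_z = −0.12991 and ∂z/∂y = −n_y/n_z = −0.37921.
|∇z| = √(a²+b²) = 0.40084, so dip δ = arctan(0.40084) = 21.84°.
True thickness = vertical thickness × cos δ = 6 × cos 21.84° = 5.6 m.

5.6 m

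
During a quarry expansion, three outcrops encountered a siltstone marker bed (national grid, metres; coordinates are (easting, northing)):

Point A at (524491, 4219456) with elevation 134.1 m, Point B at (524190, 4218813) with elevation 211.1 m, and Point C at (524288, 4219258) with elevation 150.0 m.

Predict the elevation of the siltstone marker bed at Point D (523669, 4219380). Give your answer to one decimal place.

87.5 m

Two edge vectors: Point A→Point B = (-301, -643, 77), Point A→Point C = (-203, -198, 15.9).
Normal n = (Point A→Point B) × (Point A→Point C) = (5022.3, -10845.1, -70931).
So ∂z/∂E = −n_x/n_z = 0.070805431 and ∂z/∂N = −n_y/n_z = −0.152896477.
Intercept c from Point A: 134.1 − 37136.81 + 645139.96 = 608137.25.
At (523669, 4219380): z = 37078.6 − 645128.3 + 608137.25 = 87.5 m.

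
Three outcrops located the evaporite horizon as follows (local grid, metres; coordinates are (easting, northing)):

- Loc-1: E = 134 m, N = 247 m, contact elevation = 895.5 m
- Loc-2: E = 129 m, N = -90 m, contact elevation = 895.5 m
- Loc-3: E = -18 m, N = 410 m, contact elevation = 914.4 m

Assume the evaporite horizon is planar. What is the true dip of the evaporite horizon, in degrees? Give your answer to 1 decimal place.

Two edge vectors: Loc-1→Loc-2 = (-5, -337, 0), Loc-1→Loc-3 = (-152, 163, 18.9).
Normal n = (Loc-1→Loc-2) × (Loc-1→Loc-3) = (-6369.3, 94.5, -52039).
So ∂z/∂E = −n_x/n_z = −0.12239 and ∂z/∂N = −n_y/n_z = 0.00182.
Gradient magnitude |∇z| = √(a² + b²) = √(0.01498 + 0.00000) = 0.12241.
True dip = arctan(0.12241) = 7.0°, dipping toward E (azimuth ≈ 091°).

7.0°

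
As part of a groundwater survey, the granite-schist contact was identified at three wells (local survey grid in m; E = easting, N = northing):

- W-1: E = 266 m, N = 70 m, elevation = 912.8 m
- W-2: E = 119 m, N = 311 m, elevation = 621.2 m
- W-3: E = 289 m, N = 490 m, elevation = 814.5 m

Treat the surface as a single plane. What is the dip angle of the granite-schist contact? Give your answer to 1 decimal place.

Two edge vectors: W-1→W-2 = (-147, 241, -291.6), W-1→W-3 = (23, 420, -98.3).
Normal n = (W-1→W-2) × (W-1→W-3) = (98781.7, -21156.9, -67283).
So ∂z/∂E = −n_x/n_z = 1.46815 and ∂z/∂N = −n_y/n_z = −0.31445.
Gradient magnitude |∇z| = √(a² + b²) = √(2.15547 + 0.09888) = 1.50145.
True dip = arctan(1.50145) = 56.3°, dipping toward WNW (azimuth ≈ 282°).

56.3°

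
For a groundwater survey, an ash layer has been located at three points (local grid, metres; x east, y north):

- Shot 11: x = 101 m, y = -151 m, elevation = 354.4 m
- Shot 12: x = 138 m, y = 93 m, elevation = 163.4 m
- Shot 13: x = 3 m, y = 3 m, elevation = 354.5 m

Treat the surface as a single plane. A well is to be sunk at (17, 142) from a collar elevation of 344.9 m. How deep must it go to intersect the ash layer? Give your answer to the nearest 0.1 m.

92.2 m

Two edge vectors: Shot 11→Shot 12 = (37, 244, -191), Shot 11→Shot 13 = (-98, 154, 0.1).
Normal n = (Shot 11→Shot 12) × (Shot 11→Shot 13) = (29438.4, 18714.3, 29610).
So ∂z/∂x = −n_x/n_z = −0.99420 and ∂z/∂y = −n_y/n_z = −0.63203.
Intercept c from Shot 11: 354.4 + 100.41 − 95.44 = 359.38.
At (17, 142): z_contact = −16.90 − 89.75 + 359.38 = 252.73 m.
Depth below ground = 344.9 − 252.73 = 92.2 m.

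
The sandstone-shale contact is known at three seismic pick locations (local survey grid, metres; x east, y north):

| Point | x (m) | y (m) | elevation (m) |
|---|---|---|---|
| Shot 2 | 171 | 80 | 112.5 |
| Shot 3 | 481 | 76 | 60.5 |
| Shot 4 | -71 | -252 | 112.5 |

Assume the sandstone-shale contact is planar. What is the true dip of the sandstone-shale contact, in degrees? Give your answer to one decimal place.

Let the plane be z = a·x + b·y + c.
Shot 3−Shot 2: 310a − 4b = −52;  Shot 4−Shot 2: −242a − 332b = 0.
Solving gives a = −0.16618, b = 0.12113.
Gradient magnitude |∇z| = √(a² + b²) = √(0.02762 + 0.01467) = 0.20564.
True dip = arctan(0.20564) = 11.6°, dipping toward SE (azimuth ≈ 126°).

11.6°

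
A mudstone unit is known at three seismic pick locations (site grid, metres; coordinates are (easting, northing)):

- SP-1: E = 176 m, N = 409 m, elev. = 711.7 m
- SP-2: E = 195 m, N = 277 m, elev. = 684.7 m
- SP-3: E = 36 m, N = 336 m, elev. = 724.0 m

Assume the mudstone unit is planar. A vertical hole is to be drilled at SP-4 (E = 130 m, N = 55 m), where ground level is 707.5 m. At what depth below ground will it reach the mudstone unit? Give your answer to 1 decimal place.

Two edge vectors: SP-1→SP-2 = (19, -132, -27), SP-1→SP-3 = (-140, -73, 12.3).
Normal n = (SP-1→SP-2) × (SP-1→SP-3) = (-3594.6, 3546.3, -19867).
So ∂z/∂E = −n_x/n_z = −0.18093 and ∂z/∂N = −n_y/n_z = 0.17850.
Intercept c from SP-1: 711.7 + 31.84 − 73.01 = 670.54.
At (130, 55): z_contact = −23.52 + 9.82 + 670.54 = 656.83 m.
Depth below ground = 707.5 − 656.83 = 50.7 m.

50.7 m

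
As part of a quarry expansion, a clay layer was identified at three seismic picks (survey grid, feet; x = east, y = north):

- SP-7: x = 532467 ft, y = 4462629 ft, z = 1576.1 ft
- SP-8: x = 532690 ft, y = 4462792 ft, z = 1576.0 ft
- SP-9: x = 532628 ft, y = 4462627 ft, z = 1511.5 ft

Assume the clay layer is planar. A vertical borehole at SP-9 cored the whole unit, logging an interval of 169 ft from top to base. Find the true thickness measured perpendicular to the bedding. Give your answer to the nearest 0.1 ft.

140.5 ft

Let the plane be z = a·x + b·y + c.
SP-8−SP-7: 223a + 163b = −0.1;  SP-9−SP-7: 161a − 2b = −64.6.
Solving gives a = −0.39454, b = 0.53916.
|∇z| = √(a²+b²) = 0.66810, so dip δ = arctan(0.66810) = 33.75°.
True thickness = vertical thickness × cos δ = 169 × cos 33.75° = 140.5 ft.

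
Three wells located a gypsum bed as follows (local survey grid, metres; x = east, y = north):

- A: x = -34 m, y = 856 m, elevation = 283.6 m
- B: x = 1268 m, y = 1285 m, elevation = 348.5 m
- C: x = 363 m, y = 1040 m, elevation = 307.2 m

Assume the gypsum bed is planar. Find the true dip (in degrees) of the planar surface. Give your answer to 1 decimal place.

Let the plane be z = a·x + b·y + c.
B−A: 1302a + 429b = 64.9;  C−A: 397a + 184b = 23.6.
Solving gives a = 0.02624, b = 0.07165.
Gradient magnitude |∇z| = √(a² + b²) = √(0.00069 + 0.00513) = 0.07630.
True dip = arctan(0.07630) = 4.4°, dipping toward SSW (azimuth ≈ 200°).

4.4°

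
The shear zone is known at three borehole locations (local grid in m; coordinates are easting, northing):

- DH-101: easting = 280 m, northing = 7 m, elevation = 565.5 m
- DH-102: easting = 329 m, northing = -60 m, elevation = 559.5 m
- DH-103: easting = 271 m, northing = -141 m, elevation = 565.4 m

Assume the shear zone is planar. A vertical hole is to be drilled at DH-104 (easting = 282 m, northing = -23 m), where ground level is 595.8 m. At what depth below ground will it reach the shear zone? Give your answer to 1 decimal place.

Two edge vectors: DH-101→DH-102 = (49, -67, -6), DH-101→DH-103 = (-9, -148, -0.1).
Normal n = (DH-101→DH-102) × (DH-101→DH-103) = (-881.3, 58.9, -7855).
So ∂z/∂easting = −n_x/n_z = −0.11220 and ∂z/∂northing = −n_y/n_z = 0.00750.
Intercept c from DH-101: 565.5 + 31.41 − 0.05 = 596.86.
At (282, -23): z_contact = −31.64 − 0.17 + 596.86 = 565.05 m.
Depth below ground = 595.8 − 565.05 = 30.7 m.

30.7 m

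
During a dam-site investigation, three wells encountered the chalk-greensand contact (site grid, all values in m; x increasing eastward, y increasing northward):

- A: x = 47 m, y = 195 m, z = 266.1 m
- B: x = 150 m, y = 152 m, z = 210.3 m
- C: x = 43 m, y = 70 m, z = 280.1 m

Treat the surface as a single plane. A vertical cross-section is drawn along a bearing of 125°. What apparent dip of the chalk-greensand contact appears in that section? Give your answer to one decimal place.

Two edge vectors: A→B = (103, -43, -55.8), A→C = (-4, -125, 14).
Normal n = (A→B) × (A→C) = (-7577, -1218.8, -13047).
So ∂z/∂x = −n_x/n_z = −0.58075 and ∂z/∂y = −n_y/n_z = −0.09342.
Unit vector along 125° is (sin 125°, cos 125°) = (0.8192, -0.5736).
Slope in that direction = a·(0.8192) + b·(-0.5736) = −0.42214.
Apparent dip = arctan|0.42214| = 22.9° (true dip is 30.5°, so apparent ≤ true as expected).

22.9°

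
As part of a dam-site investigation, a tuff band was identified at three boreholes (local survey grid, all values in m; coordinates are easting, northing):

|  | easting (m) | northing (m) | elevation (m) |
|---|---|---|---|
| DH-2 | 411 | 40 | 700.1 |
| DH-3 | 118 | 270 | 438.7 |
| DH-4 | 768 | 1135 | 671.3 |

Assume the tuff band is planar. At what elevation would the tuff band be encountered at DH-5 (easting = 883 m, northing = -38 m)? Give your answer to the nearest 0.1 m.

Let the plane be z = a·easting + b·northing + c.
DH-3−DH-2: −293a + 230b = −261.4;  DH-4−DH-2: 357a + 1095b = −28.8.
Solving gives a = 0.693914, b = −0.252536.
Then c = 700.1 − a·411 − b·40 = 425.00.
At (883, -38): z = 612.7 + 9.6 + 425.00 = 1047.3 m.

1047.3 m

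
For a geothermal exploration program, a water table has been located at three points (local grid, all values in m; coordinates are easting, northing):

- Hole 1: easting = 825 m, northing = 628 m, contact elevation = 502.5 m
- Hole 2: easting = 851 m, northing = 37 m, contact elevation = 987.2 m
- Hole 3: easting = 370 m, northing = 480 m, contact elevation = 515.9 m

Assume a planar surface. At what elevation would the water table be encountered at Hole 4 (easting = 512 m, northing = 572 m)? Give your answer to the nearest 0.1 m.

474.6 m

Two edge vectors: Hole 1→Hole 2 = (26, -591, 484.7), Hole 1→Hole 3 = (-455, -148, 13.4).
Normal n = (Hole 1→Hole 2) × (Hole 1→Hole 3) = (63816.2, -220886.9, -272753).
So ∂z/∂easting = −n_x/n_z = 0.23397 and ∂z/∂northing = −n_y/n_z = −0.80984.
Intercept c from Hole 1: 502.5 − 193.03 + 508.58 = 818.06.
At (512, 572): z = 119.8 − 463.2 + 818.06 = 474.6 m.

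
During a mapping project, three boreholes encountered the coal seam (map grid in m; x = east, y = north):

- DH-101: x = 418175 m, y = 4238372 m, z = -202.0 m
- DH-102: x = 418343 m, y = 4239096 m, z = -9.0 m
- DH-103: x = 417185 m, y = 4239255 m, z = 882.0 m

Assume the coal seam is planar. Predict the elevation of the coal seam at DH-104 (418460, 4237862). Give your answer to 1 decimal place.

Two edge vectors: DH-101→DH-102 = (168, 724, 193), DH-101→DH-103 = (-990, 883, 1084).
Normal n = (DH-101→DH-102) × (DH-101→DH-103) = (614397, -373182, 865104).
So ∂z/∂x = −n_x/n_z = −0.710200161 and ∂z/∂y = −n_y/n_z = 0.431372413.
Intercept c from DH-101: -202 + 296987.95 − 1828316.76 = −1531530.80.
At (418460, 4237862): z = −297190.4 + 1828096.8 − 1531530.80 = -624.4 m.

-624.4 m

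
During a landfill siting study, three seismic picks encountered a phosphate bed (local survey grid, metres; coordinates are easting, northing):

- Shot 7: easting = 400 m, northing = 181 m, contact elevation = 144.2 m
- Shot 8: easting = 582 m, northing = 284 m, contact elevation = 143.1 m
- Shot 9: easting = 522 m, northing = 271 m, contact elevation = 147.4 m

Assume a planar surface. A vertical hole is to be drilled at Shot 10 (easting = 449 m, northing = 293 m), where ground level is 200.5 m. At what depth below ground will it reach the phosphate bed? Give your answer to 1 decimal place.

40.8 m

Two edge vectors: Shot 7→Shot 8 = (182, 103, -1.1), Shot 7→Shot 9 = (122, 90, 3.2).
Normal n = (Shot 7→Shot 8) × (Shot 7→Shot 9) = (428.6, -716.6, 3814).
So ∂z/∂easting = −n_x/n_z = −0.11238 and ∂z/∂northing = −n_y/n_z = 0.18789.
Intercept c from Shot 7: 144.2 + 44.95 − 34.01 = 155.14.
At (449, 293): z_contact = −50.46 + 55.05 + 155.14 = 159.74 m.
Depth below ground = 200.5 − 159.74 = 40.8 m.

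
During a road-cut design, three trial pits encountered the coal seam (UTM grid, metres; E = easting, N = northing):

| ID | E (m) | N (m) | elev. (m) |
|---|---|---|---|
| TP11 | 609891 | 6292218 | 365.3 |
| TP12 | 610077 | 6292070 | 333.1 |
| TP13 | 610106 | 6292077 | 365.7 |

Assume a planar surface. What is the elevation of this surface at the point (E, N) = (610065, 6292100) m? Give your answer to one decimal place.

360.8 m

Let the plane be z = a·E + b·N + c.
TP12−TP11: 186a − 148b = −32.2;  TP13−TP11: 215a − 141b = 0.4.
Solving gives a = 0.822202360, b = 1.250875939.
Then c = 365.3 − a·609891 − b·6292218 = −8371872.62.
At (610065, 6292100): z = 501596.9 + 7870636.5 − 8371872.62 = 360.8 m.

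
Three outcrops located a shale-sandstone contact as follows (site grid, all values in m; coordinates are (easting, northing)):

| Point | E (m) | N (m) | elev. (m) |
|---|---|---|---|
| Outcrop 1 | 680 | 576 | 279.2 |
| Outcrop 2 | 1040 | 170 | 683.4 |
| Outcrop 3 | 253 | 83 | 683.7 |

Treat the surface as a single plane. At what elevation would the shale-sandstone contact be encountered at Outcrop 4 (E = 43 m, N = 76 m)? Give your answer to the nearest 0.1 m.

Let the plane be z = a·E + b·N + c.
Outcrop 2−Outcrop 1: 360a − 406b = 404.2;  Outcrop 3−Outcrop 1: −427a − 493b = 404.5.
Solving gives a = 0.099884, b = −0.906999.
Then c = 279.2 − a·680 − b·576 = 733.71.
At (43, 76): z = 4.3 − 68.9 + 733.71 = 669.1 m.

669.1 m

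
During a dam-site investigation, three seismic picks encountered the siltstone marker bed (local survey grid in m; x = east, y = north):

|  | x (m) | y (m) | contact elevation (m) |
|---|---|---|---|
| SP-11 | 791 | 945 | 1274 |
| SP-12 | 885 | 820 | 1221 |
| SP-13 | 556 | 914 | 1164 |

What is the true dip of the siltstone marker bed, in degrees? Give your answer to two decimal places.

38.64°

Let the plane be z = a·x + b·y + c.
SP-12−SP-11: 94a − 125b = −53;  SP-13−SP-11: −235a − 31b = −110.
Solving gives a = 0.37496, b = 0.70597.
Gradient magnitude |∇z| = √(a² + b²) = √(0.14059 + 0.49839) = 0.79936.
True dip = arctan(0.79936) = 38.64°, dipping toward SSW (azimuth ≈ 208°).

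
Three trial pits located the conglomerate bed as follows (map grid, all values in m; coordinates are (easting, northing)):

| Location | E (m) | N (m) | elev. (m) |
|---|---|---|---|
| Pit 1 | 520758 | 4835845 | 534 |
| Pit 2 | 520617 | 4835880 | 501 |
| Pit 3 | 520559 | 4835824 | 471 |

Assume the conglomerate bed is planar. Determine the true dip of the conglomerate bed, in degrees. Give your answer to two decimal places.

20.49°

Let the plane be z = a·E + b·N + c.
Pit 2−Pit 1: −141a + 35b = −33;  Pit 3−Pit 1: −199a − 21b = −63.
Solving gives a = 0.29196, b = 0.23333.
Gradient magnitude |∇z| = √(a² + b²) = √(0.08524 + 0.05444) = 0.37374.
True dip = arctan(0.37374) = 20.49°, dipping toward SW (azimuth ≈ 231°).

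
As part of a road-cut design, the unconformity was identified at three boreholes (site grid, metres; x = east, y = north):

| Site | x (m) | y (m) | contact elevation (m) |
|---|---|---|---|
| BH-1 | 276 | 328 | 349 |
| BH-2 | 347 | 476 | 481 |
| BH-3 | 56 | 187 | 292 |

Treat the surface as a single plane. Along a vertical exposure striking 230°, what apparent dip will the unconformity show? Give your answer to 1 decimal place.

Two edge vectors: BH-1→BH-2 = (71, 148, 132), BH-1→BH-3 = (-220, -141, -57).
Normal n = (BH-1→BH-2) × (BH-1→BH-3) = (10176, -24993, 22549).
So ∂z/∂x = −n_x/n_z = −0.45128 and ∂z/∂y = −n_y/n_z = 1.10839.
Unit vector along 230° is (sin 230°, cos 230°) = (-0.7660, -0.6428).
Slope in that direction = a·(-0.7660) + b·(-0.6428) = −0.36675.
Apparent dip = arctan|0.36675| = 20.1° (true dip is 50.1°, so apparent ≤ true as expected).

20.1°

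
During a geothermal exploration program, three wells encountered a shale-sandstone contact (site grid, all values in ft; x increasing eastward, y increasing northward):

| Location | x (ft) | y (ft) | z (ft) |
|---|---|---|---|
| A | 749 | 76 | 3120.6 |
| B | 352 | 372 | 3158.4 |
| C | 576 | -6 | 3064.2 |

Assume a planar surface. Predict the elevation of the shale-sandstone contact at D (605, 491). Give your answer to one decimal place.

Two edge vectors: A→B = (-397, 296, 37.8), A→C = (-173, -82, -56.4).
Normal n = (A→B) × (A→C) = (-13594.8, -28930.2, 83762).
So ∂z/∂x = −n_x/n_z = 0.16230 and ∂z/∂y = −n_y/n_z = 0.34539.
Intercept c from A: 3120.6 − 121.56 − 26.25 = 2972.79.
At (605, 491): z = 98.2 + 169.6 + 2972.79 = 3240.6 ft.

3240.6 ft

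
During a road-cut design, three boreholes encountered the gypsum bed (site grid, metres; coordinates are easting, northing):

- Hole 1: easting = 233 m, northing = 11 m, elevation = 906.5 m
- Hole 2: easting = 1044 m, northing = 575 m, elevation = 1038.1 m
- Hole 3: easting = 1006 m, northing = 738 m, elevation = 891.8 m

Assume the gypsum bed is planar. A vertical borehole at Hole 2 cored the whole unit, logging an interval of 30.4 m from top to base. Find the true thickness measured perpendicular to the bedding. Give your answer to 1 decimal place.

Two edge vectors: Hole 1→Hole 2 = (811, 564, 131.6), Hole 1→Hole 3 = (773, 727, -14.7).
Normal n = (Hole 1→Hole 2) × (Hole 1→Hole 3) = (-103964, 113648.5, 153625).
So ∂z/∂easting = −n_x/n_z = 0.67674 and ∂z/∂northing = −n_y/n_z = −0.73978.
|∇z| = √(a²+b²) = 1.00262, so dip δ = arctan(1.00262) = 45.07°.
True thickness = vertical thickness × cos δ = 30.4 × cos 45.07° = 21.5 m.

21.5 m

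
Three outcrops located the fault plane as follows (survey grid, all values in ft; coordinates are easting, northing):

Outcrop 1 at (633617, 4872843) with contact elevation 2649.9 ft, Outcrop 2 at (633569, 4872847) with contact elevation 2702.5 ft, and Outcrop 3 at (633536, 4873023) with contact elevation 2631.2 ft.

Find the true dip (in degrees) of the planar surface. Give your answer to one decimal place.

52.5°

Two edge vectors: Outcrop 1→Outcrop 2 = (-48, 4, 52.6), Outcrop 1→Outcrop 3 = (-81, 180, -18.7).
Normal n = (Outcrop 1→Outcrop 2) × (Outcrop 1→Outcrop 3) = (-9542.8, -5158.2, -8316).
So ∂z/∂easting = −n_x/n_z = −1.14752 and ∂z/∂northing = −n_y/n_z = −0.62027.
Gradient magnitude |∇z| = √(a² + b²) = √(1.31681 + 0.38474) = 1.30443.
True dip = arctan(1.30443) = 52.5°, dipping toward ENE (azimuth ≈ 062°).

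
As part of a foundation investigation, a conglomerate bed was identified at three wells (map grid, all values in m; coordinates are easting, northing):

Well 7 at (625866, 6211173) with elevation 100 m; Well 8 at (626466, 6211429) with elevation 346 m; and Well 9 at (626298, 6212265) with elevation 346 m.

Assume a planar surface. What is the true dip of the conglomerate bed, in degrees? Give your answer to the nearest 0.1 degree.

21.1°

Let the plane be z = a·easting + b·northing + c.
Well 8−Well 7: 600a + 256b = 246;  Well 9−Well 7: 432a + 1092b = 246.
Solving gives a = 0.37762, b = 0.07589.
Gradient magnitude |∇z| = √(a² + b²) = √(0.14260 + 0.00576) = 0.38517.
True dip = arctan(0.38517) = 21.1°, dipping toward WSW (azimuth ≈ 259°).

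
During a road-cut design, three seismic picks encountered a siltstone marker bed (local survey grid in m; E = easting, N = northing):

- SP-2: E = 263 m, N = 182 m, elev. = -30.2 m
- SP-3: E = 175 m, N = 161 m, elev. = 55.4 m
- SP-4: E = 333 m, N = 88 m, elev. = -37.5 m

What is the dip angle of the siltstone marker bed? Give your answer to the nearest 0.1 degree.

45.1°

Two edge vectors: SP-2→SP-3 = (-88, -21, 85.6), SP-2→SP-4 = (70, -94, -7.3).
Normal n = (SP-2→SP-3) × (SP-2→SP-4) = (8199.7, 5349.6, 9742).
So ∂z/∂E = −n_x/n_z = −0.84169 and ∂z/∂N = −n_y/n_z = −0.54913.
Gradient magnitude |∇z| = √(a² + b²) = √(0.70843 + 0.30154) = 1.00498.
True dip = arctan(1.00498) = 45.1°, dipping toward ENE (azimuth ≈ 057°).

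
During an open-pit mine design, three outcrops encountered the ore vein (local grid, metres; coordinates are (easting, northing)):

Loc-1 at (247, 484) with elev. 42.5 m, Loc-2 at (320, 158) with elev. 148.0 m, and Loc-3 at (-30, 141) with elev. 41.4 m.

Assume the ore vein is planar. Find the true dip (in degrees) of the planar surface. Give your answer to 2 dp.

22.06°

Let the plane be z = a·E + b·N + c.
Loc-2−Loc-1: 73a − 326b = 105.5;  Loc-3−Loc-1: −277a − 343b = −1.1.
Solving gives a = 0.31684, b = −0.25267.
Gradient magnitude |∇z| = √(a² + b²) = √(0.10039 + 0.06384) = 0.40526.
True dip = arctan(0.40526) = 22.06°, dipping toward NW (azimuth ≈ 309°).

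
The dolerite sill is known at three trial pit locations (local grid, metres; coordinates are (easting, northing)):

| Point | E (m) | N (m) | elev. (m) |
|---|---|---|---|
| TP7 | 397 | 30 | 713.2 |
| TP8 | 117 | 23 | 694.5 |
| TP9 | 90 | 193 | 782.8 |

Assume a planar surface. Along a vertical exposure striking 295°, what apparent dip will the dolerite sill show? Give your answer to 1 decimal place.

Two edge vectors: TP7→TP8 = (-280, -7, -18.7), TP7→TP9 = (-307, 163, 69.6).
Normal n = (TP7→TP8) × (TP7→TP9) = (2560.9, 25228.9, -47789).
So ∂z/∂E = −n_x/n_z = 0.05359 and ∂z/∂N = −n_y/n_z = 0.52792.
Unit vector along 295° is (sin 295°, cos 295°) = (-0.9063, 0.4226).
Slope in that direction = a·(-0.9063) + b·(0.4226) = 0.17454.
Apparent dip = arctan|0.17454| = 9.9° (true dip is 28.0°, so apparent ≤ true as expected).

9.9°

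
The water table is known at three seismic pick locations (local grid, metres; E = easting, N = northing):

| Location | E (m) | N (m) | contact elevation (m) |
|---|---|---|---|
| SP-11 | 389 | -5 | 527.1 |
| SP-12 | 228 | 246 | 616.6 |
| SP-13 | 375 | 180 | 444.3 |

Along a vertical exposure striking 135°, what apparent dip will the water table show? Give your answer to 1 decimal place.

Two edge vectors: SP-11→SP-12 = (-161, 251, 89.5), SP-11→SP-13 = (-14, 185, -82.8).
Normal n = (SP-11→SP-12) × (SP-11→SP-13) = (-37340.3, -14583.8, -26271).
So ∂z/∂E = −n_x/n_z = −1.42135 and ∂z/∂N = −n_y/n_z = −0.55513.
Unit vector along 135° is (sin 135°, cos 135°) = (0.7071, -0.7071).
Slope in that direction = a·(0.7071) + b·(-0.7071) = −0.61251.
Apparent dip = arctan|0.61251| = 31.5° (true dip is 56.8°, so apparent ≤ true as expected).

31.5°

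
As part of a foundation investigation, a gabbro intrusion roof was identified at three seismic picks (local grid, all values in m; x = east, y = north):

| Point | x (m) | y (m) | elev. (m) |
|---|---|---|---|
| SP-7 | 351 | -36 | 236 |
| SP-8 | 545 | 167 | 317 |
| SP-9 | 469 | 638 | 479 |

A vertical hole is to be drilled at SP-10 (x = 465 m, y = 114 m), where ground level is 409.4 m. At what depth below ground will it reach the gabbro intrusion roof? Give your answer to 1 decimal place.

Let the plane be z = a·x + b·y + c.
SP-8−SP-7: 194a + 203b = 81;  SP-9−SP-7: 118a + 674b = 243.
Solving gives a = 0.04930, b = 0.35190.
Then c = 236 − a·351 − b·-36 = 231.37.
At (465, 114): z_contact = 22.92 + 40.12 + 231.37 = 294.41 m.
Depth below ground = 409.4 − 294.41 = 115.0 m.

115.0 m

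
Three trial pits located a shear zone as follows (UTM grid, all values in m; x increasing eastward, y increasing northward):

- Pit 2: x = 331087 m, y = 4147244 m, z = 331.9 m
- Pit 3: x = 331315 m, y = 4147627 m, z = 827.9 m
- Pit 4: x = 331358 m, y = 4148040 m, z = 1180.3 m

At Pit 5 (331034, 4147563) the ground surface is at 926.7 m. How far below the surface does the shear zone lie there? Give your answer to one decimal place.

400.1 m

Let the plane be z = a·x + b·y + c.
Pit 3−Pit 2: 228a + 383b = 496;  Pit 4−Pit 2: 271a + 796b = 848.4.
Solving gives a = 0.899398932, b = 0.759626746.
Then c = 331.9 − a·331087 − b·4147244 = −3447804.86.
At (331034, 4147563): z_contact = 297731.63 + 3150599.78 − 3447804.86 = 526.55 m.
Depth below ground = 926.7 − 526.55 = 400.1 m.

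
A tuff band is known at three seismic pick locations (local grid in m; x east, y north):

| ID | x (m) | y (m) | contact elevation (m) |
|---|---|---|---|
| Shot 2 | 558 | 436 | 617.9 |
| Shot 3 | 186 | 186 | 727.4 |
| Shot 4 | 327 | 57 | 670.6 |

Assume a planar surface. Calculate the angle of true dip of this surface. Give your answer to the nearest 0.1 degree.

19.1°

Let the plane be z = a·x + b·y + c.
Shot 3−Shot 2: −372a − 250b = 109.5;  Shot 4−Shot 2: −231a − 379b = 52.7.
Solving gives a = −0.34030, b = 0.06836.
Gradient magnitude |∇z| = √(a² + b²) = √(0.11580 + 0.00467) = 0.34709.
True dip = arctan(0.34709) = 19.1°, dipping toward ESE (azimuth ≈ 101°).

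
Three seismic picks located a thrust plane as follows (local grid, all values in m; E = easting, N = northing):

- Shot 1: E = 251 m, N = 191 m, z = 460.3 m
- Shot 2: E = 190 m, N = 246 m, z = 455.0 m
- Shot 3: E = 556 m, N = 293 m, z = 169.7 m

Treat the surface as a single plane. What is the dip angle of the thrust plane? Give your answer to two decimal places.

47.10°

Two edge vectors: Shot 1→Shot 2 = (-61, 55, -5.3), Shot 1→Shot 3 = (305, 102, -290.6).
Normal n = (Shot 1→Shot 2) × (Shot 1→Shot 3) = (-15442.4, -19343.1, -22997).
So ∂z/∂E = −n_x/n_z = −0.67150 and ∂z/∂N = −n_y/n_z = −0.84111.
Gradient magnitude |∇z| = √(a² + b²) = √(0.45091 + 0.70747) = 1.07628.
True dip = arctan(1.07628) = 47.10°, dipping toward NE (azimuth ≈ 039°).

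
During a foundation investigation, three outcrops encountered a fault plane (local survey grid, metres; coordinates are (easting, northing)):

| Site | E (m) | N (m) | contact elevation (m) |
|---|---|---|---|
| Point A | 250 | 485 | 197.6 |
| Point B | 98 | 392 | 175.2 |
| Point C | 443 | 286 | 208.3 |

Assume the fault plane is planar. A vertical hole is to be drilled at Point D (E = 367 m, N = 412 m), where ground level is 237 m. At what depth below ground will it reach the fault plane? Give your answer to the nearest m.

30 m

Two edge vectors: Point A→Point B = (-152, -93, -22.4), Point A→Point C = (193, -199, 10.7).
Normal n = (Point A→Point B) × (Point A→Point C) = (-5452.7, -2696.8, 48197).
So ∂z/∂E = −n_x/n_z = 0.11313 and ∂z/∂N = −n_y/n_z = 0.05595.
Intercept c from Point A: 197.6 − 28.28 − 27.14 = 142.18.
At (367, 412): z_contact = 41.5 + 23.1 + 142.18 = 206.8 m.
Depth below ground = 237 − 206.8 = 30 m.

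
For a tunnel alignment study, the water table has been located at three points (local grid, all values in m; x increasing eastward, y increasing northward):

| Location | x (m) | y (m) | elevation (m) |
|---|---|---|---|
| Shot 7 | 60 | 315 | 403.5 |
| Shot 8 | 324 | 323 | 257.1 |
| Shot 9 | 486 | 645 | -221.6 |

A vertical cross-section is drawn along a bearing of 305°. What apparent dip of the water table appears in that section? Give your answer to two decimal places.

Let the plane be z = a·x + b·y + c.
Shot 8−Shot 7: 264a + 8b = −146.4;  Shot 9−Shot 7: 426a + 330b = −625.1.
Solving gives a = −0.51738, b = −1.22635.
Unit vector along 305° is (sin 305°, cos 305°) = (-0.8192, 0.5736).
Slope in that direction = a·(-0.8192) + b·(0.5736) = −0.27959.
Apparent dip = arctan|0.27959| = 15.62° (true dip is 53.1°, so apparent ≤ true as expected).

15.62°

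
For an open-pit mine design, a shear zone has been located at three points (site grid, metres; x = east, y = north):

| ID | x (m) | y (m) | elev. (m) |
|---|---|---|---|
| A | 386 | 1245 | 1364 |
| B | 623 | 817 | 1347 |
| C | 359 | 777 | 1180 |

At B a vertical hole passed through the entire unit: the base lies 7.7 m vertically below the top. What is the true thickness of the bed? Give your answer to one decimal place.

Two edge vectors: A→B = (237, -428, -17), A→C = (-27, -468, -184).
Normal n = (A→B) × (A→C) = (70796, 44067, -122472).
So ∂z/∂x = −n_x/n_z = 0.57806 and ∂z/∂y = −n_y/n_z = 0.35981.
|∇z| = √(a²+b²) = 0.68089, so dip δ = arctan(0.68089) = 34.25°.
True thickness = vertical thickness × cos δ = 7.7 × cos 34.25° = 6.4 m.

6.4 m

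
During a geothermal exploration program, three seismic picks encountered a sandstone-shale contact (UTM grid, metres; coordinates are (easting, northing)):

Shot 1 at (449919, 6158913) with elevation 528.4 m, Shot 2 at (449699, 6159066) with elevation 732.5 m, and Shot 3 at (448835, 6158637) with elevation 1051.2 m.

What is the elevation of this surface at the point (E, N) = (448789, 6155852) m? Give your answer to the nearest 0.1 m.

Two edge vectors: Shot 1→Shot 2 = (-220, 153, 204.1), Shot 1→Shot 3 = (-1084, -276, 522.8).
Normal n = (Shot 1→Shot 2) × (Shot 1→Shot 3) = (136320, -106228.4, 226572).
So ∂z/∂E = −n_x/n_z = −0.601663048 and ∂z/∂N = −n_y/n_z = 0.468850520.
Intercept c from Shot 1: 528.4 + 270699.64 − 2887609.56 = −2616381.53.
At (448789, 6155852): z = −270019.8 + 2886174.4 − 2616381.53 = -226.9 m.

-226.9 m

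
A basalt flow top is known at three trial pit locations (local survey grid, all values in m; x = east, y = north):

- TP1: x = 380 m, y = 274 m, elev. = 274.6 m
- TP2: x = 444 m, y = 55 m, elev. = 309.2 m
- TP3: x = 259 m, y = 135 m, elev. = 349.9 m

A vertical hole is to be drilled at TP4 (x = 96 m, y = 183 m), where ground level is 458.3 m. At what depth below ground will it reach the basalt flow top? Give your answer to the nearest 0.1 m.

Two edge vectors: TP1→TP2 = (64, -219, 34.6), TP1→TP3 = (-121, -139, 75.3).
Normal n = (TP1→TP2) × (TP1→TP3) = (-11681.3, -9005.8, -35395).
So ∂z/∂x = −n_x/n_z = −0.33003 and ∂z/∂y = −n_y/n_z = −0.25444.
Intercept c from TP1: 274.6 + 125.41 + 69.72 = 469.73.
At (96, 183): z_contact = −31.68 − 46.56 + 469.73 = 391.48 m.
Depth below ground = 458.3 − 391.48 = 66.8 m.

66.8 m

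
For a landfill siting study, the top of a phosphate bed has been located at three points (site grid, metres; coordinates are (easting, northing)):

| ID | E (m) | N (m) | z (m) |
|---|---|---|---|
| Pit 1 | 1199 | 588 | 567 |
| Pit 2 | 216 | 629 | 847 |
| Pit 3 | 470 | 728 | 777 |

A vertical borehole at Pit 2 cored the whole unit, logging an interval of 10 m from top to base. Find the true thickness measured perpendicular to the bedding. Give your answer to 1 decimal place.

Two edge vectors: Pit 1→Pit 2 = (-983, 41, 280), Pit 1→Pit 3 = (-729, 140, 210).
Normal n = (Pit 1→Pit 2) × (Pit 1→Pit 3) = (-30590, 2310, -107731).
So ∂z/∂E = −n_x/n_z = −0.28395 and ∂z/∂N = −n_y/n_z = 0.02144.
|∇z| = √(a²+b²) = 0.28476, so dip δ = arctan(0.28476) = 15.89°.
True thickness = vertical thickness × cos δ = 10 × cos 15.89° = 9.6 m.

9.6 m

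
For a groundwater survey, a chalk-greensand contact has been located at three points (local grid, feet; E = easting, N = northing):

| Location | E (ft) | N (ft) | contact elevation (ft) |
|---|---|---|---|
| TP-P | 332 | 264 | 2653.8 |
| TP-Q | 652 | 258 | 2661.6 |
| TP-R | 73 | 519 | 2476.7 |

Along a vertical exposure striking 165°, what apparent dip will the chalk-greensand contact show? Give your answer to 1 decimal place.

Two edge vectors: TP-P→TP-Q = (320, -6, 7.8), TP-P→TP-R = (-259, 255, -177.1).
Normal n = (TP-P→TP-Q) × (TP-P→TP-R) = (-926.4, 54651.8, 80046).
So ∂z/∂E = −n_x/n_z = 0.01157 and ∂z/∂N = −n_y/n_z = −0.68275.
Unit vector along 165° is (sin 165°, cos 165°) = (0.2588, -0.9659).
Slope in that direction = a·(0.2588) + b·(-0.9659) = 0.66249.
Apparent dip = arctan|0.66249| = 33.5° (true dip is 34.3°, so apparent ≤ true as expected).

33.5°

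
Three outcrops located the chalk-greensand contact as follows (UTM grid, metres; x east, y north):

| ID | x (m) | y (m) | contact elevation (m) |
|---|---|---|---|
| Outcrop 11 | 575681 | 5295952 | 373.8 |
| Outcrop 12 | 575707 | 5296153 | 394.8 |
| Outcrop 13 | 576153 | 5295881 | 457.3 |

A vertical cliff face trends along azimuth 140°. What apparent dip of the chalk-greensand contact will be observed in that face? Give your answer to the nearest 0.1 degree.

Let the plane be z = a·x + b·y + c.
Outcrop 12−Outcrop 11: 26a + 201b = 21;  Outcrop 13−Outcrop 11: 472a − 71b = 83.5.
Solving gives a = 0.18895, b = 0.08004.
Unit vector along 140° is (sin 140°, cos 140°) = (0.6428, -0.7660).
Slope in that direction = a·(0.6428) + b·(-0.7660) = 0.06014.
Apparent dip = arctan|0.06014| = 3.4° (true dip is 11.6°, so apparent ≤ true as expected).

3.4°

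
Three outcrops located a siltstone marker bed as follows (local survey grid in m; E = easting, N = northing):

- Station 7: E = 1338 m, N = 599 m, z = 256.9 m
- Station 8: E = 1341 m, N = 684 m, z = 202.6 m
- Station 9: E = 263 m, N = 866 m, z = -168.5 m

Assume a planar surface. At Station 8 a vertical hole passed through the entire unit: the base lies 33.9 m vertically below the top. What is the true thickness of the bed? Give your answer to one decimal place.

Let the plane be z = a·E + b·N + c.
Station 8−Station 7: 3a + 85b = −54.3;  Station 9−Station 7: −1075a + 267b = −425.4.
Solving gives a = 0.23500, b = −0.64712.
|∇z| = √(a²+b²) = 0.68846, so dip δ = arctan(0.68846) = 34.55°.
True thickness = vertical thickness × cos δ = 33.9 × cos 34.55° = 27.9 m.

27.9 m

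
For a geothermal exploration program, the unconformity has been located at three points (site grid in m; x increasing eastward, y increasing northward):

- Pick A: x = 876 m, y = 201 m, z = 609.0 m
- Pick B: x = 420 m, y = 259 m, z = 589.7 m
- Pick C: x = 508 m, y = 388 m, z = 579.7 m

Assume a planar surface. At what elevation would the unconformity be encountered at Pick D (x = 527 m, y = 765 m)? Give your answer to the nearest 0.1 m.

Two edge vectors: Pick A→Pick B = (-456, 58, -19.3), Pick A→Pick C = (-368, 187, -29.3).
Normal n = (Pick A→Pick B) × (Pick A→Pick C) = (1909.7, -6258.4, -63928).
So ∂z/∂x = −n_x/n_z = 0.02987 and ∂z/∂y = −n_y/n_z = −0.09790.
Intercept c from Pick A: 609 − 26.17 + 19.68 = 602.51.
At (527, 765): z = 15.7 − 74.9 + 602.51 = 543.4 m.

543.4 m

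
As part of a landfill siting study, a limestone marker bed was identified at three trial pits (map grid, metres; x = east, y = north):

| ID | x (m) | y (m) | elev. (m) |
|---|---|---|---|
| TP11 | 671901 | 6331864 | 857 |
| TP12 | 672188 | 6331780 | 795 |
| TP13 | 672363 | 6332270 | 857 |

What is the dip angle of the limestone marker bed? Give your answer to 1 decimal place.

13.8°

Let the plane be z = a·x + b·y + c.
TP12−TP11: 287a − 84b = −62;  TP13−TP11: 462a + 406b = 0.
Solving gives a = −0.16205, b = 0.18441.
Gradient magnitude |∇z| = √(a² + b²) = √(0.02626 + 0.03401) = 0.24550.
True dip = arctan(0.24550) = 13.8°, dipping toward SE (azimuth ≈ 139°).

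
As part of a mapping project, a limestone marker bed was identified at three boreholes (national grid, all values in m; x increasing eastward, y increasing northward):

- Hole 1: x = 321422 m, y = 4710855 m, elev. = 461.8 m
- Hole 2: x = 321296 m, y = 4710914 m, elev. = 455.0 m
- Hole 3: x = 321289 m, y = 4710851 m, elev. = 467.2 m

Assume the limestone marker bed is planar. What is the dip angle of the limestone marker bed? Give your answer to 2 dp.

Two edge vectors: Hole 1→Hole 2 = (-126, 59, -6.8), Hole 1→Hole 3 = (-133, -4, 5.4).
Normal n = (Hole 1→Hole 2) × (Hole 1→Hole 3) = (291.4, 1584.8, 8351).
So ∂z/∂x = −n_x/n_z = −0.03489 and ∂z/∂y = −n_y/n_z = −0.18977.
Gradient magnitude |∇z| = √(a² + b²) = √(0.00122 + 0.03601) = 0.19296.
True dip = arctan(0.19296) = 10.92°, dipping toward N (azimuth ≈ 010°).

10.92°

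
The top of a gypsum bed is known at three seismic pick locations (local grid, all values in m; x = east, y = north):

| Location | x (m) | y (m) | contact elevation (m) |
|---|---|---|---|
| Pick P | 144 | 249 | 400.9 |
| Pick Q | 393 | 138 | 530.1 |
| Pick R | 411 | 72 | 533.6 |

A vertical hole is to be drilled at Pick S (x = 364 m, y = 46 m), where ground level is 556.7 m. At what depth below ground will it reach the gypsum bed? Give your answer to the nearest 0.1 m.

52.2 m

Let the plane be z = a·x + b·y + c.
Pick Q−Pick P: 249a − 111b = 129.2;  Pick R−Pick P: 267a − 177b = 132.7.
Solving gives a = 0.56378, b = 0.10073.
Then c = 400.9 − a·144 − b·249 = 294.63.
At (364, 46): z_contact = 205.22 + 4.63 + 294.63 = 504.48 m.
Depth below ground = 556.7 − 504.48 = 52.2 m.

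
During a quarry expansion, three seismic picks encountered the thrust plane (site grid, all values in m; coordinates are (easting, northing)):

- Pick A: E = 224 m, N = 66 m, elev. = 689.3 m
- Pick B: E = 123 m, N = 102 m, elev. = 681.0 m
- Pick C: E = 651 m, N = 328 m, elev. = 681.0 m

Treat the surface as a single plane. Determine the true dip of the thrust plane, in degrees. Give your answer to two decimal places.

6.50°

Let the plane be z = a·E + b·N + c.
Pick B−Pick A: −101a + 36b = −8.3;  Pick C−Pick A: 427a + 262b = −8.3.
Solving gives a = 0.04484, b = −0.10476.
Gradient magnitude |∇z| = √(a² + b²) = √(0.00201 + 0.01097) = 0.11395.
True dip = arctan(0.11395) = 6.50°, dipping toward NNW (azimuth ≈ 337°).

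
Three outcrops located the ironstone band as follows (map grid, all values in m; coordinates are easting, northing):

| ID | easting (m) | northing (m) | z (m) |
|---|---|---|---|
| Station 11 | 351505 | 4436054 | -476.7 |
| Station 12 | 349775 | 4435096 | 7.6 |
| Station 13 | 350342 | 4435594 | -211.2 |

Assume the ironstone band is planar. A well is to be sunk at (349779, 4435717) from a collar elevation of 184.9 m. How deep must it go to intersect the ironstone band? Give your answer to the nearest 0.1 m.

380.4 m

Two edge vectors: Station 11→Station 12 = (-1730, -958, 484.3), Station 11→Station 13 = (-1163, -460, 265.5).
Normal n = (Station 11→Station 12) × (Station 11→Station 13) = (-31571, -103925.9, -318354).
So ∂z/∂easting = −n_x/n_z = −0.099169478 and ∂z/∂northing = −n_y/n_z = −0.326447602.
Intercept c from Station 11: -476.7 + 34858.57 + 1448139.19 = 1482521.06.
At (349779, 4435717): z_contact = −34687.40 − 1448029.18 + 1482521.06 = -195.52 m.
Depth below ground = 184.9 − (-195.52) = 380.4 m.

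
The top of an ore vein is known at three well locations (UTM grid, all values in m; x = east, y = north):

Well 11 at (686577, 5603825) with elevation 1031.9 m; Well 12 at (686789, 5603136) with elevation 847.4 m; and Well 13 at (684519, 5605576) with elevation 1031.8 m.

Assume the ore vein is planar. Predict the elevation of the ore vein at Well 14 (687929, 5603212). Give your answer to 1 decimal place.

Two edge vectors: Well 11→Well 12 = (212, -689, -184.5), Well 11→Well 13 = (-2058, 1751, -0.1).
Normal n = (Well 11→Well 12) × (Well 11→Well 13) = (323128.4, 379722.2, -1046750).
So ∂z/∂x = −n_x/n_z = 0.308696824 and ∂z/∂y = −n_y/n_z = 0.362763028.
Intercept c from Well 11: 1031.9 − 211944.14 − 2032860.53 = −2243772.77.
At (687929, 5603212): z = 212361.5 + 2032638.2 − 2243772.77 = 1226.9 m.

1226.9 m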